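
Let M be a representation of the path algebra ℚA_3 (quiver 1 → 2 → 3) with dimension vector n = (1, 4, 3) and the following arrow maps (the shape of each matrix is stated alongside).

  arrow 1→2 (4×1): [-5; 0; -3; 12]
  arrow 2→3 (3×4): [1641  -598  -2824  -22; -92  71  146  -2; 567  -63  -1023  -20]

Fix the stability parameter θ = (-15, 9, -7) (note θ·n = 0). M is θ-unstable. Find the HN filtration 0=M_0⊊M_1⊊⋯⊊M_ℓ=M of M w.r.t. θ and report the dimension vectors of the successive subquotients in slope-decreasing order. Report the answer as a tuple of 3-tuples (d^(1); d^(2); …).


Barcode: M ≅ I[1,3], I[2,2], I[2,3]^2. HN layers by μ_θ (3 steps, strictly decreasing):
  μ^(1)=9; μ^(2)=1; μ^(3)=-15

((0, 1, 0); (0, 3, 3); (1, 0, 0))


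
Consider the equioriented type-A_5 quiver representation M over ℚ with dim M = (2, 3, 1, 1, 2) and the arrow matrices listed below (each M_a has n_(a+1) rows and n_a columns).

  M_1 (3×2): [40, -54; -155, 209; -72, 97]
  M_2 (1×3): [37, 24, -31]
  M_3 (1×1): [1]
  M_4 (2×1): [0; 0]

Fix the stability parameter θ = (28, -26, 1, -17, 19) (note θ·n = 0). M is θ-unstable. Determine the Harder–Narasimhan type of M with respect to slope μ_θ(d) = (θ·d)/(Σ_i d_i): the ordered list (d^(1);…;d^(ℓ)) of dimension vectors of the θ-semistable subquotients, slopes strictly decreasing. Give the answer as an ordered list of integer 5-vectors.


Via rank(M_{q-1}∘⋯∘M_p): M ≅ I[1,2], I[1,4], I[2,2], I[5,5]^2.
μ_θ-semistable layers: μ^(1)=19; μ^(2)=1; μ^(3)=-7/2; μ^(4)=-26

((0, 0, 0, 0, 2); (1, 1, 0, 0, 0); (1, 1, 1, 1, 0); (0, 1, 0, 0, 0))


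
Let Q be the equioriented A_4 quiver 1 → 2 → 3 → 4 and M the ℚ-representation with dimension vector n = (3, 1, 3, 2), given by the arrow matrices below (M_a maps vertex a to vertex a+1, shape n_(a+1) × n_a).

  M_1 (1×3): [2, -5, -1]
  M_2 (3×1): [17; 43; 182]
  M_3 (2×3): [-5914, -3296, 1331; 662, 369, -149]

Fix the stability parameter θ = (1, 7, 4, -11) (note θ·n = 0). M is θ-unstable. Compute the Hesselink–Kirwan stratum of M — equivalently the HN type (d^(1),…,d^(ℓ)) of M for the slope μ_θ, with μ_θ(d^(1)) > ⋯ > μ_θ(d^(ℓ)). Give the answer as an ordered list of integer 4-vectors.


Barcode: M ≅ I[1,1]^2, I[1,4], I[3,3], I[3,4]. HN layers by μ_θ (4 steps, strictly decreasing):
  μ^(1)=4; μ^(2)=1; μ^(3)=1/4; μ^(4)=-7/2

((0, 0, 1, 0); (2, 0, 0, 0); (1, 1, 1, 1); (0, 0, 1, 1))


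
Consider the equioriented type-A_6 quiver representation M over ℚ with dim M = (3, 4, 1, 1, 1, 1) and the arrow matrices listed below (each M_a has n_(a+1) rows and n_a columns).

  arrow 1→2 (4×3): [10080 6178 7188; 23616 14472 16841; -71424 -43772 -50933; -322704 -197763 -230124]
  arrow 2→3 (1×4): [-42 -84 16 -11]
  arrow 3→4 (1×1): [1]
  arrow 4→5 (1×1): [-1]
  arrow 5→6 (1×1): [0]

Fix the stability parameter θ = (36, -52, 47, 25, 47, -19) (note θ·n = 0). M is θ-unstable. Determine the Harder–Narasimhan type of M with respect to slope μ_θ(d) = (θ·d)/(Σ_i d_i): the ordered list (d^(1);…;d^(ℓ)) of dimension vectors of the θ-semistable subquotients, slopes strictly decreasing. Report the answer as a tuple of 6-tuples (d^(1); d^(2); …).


Interval decomposition of M: I[1,1], I[1,2], I[1,5], I[2,2]^2, I[6,6].
HN type (ℓ=5): μ^(1)=47; μ^(2)=36; μ^(3)=-8; μ^(4)=-19; μ^(5)=-52

((0, 0, 0, 0, 1, 0); (1, 0, 1, 1, 0, 0); (2, 2, 0, 0, 0, 0); (0, 0, 0, 0, 0, 1); (0, 2, 0, 0, 0, 0))


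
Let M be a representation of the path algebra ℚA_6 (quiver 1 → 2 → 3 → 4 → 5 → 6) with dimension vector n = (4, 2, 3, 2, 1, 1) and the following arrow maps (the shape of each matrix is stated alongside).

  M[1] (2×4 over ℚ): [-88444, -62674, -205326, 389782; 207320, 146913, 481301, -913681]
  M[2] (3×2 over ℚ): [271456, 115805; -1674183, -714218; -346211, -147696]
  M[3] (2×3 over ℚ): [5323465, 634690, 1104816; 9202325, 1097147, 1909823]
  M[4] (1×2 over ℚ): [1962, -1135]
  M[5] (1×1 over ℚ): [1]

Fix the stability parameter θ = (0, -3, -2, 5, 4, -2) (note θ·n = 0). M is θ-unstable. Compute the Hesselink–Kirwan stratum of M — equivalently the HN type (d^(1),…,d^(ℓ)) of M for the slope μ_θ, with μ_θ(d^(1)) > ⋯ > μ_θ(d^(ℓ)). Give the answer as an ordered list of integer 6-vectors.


Interval decomposition of M: I[1,1]^2, I[1,3], I[1,6], I[3,4].
HN type (ℓ=5): μ^(1)=5; μ^(2)=7/3; μ^(3)=0; μ^(4)=-5/3; μ^(5)=-2

((0, 0, 0, 1, 0, 0); (0, 0, 0, 1, 1, 1); (2, 0, 0, 0, 0, 0); (2, 2, 2, 0, 0, 0); (0, 0, 1, 0, 0, 0))


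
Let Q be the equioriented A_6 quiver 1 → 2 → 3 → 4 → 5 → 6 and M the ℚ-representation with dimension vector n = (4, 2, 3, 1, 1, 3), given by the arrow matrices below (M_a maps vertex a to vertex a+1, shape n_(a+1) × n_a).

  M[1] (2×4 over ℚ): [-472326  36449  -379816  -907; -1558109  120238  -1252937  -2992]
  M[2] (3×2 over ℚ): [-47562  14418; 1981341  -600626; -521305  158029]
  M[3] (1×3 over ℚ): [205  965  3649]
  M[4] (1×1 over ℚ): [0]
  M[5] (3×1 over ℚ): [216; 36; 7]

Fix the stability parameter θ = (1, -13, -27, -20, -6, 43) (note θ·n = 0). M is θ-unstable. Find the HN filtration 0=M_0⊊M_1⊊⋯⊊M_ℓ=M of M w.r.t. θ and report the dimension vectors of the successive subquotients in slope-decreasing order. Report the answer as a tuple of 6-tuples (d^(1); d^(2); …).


Interval decomposition of M: I[1,1]^2, I[1,3], I[1,4], I[3,3], I[5,6], I[6,6]^2.
HN type (ℓ=6): μ^(1)=43; μ^(2)=1; μ^(3)=-6; μ^(4)=-13; μ^(5)=-59/4; μ^(6)=-27

((0, 0, 0, 0, 0, 3); (2, 0, 0, 0, 0, 0); (0, 0, 0, 0, 1, 0); (1, 1, 1, 0, 0, 0); (1, 1, 1, 1, 0, 0); (0, 0, 1, 0, 0, 0))


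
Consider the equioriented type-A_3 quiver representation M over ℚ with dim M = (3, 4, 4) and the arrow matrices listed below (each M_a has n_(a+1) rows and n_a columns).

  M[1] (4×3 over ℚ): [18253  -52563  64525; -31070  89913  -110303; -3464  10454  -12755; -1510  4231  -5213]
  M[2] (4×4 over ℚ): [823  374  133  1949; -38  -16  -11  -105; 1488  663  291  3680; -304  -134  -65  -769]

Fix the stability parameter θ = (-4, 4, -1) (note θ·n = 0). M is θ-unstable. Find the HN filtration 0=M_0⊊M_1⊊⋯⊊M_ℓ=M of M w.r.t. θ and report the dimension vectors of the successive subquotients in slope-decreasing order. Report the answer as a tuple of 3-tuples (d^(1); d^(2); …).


Barcode: M ≅ I[1,2], I[1,3]^2, I[2,3], I[3,3]. HN layers by μ_θ (4 steps, strictly decreasing):
  μ^(1)=4; μ^(2)=3/2; μ^(3)=-1; μ^(4)=-4

((0, 1, 0); (0, 3, 3); (0, 0, 1); (3, 0, 0))


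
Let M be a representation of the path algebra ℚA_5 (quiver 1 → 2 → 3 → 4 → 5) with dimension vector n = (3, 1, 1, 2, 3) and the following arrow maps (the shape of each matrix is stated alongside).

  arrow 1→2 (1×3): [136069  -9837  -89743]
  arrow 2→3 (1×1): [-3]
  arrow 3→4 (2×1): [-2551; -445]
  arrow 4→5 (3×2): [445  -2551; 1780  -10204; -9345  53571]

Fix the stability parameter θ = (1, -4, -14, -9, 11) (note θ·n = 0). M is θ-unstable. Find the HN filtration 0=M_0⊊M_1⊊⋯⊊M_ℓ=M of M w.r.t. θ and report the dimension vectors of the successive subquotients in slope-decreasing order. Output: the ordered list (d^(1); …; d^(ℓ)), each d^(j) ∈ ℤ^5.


Interval decomposition of M: I[1,1]^2, I[1,4], I[4,5], I[5,5]^2.
HN type (ℓ=4): μ^(1)=11; μ^(2)=1; μ^(3)=-13/2; μ^(4)=-9

((0, 0, 0, 0, 3); (2, 0, 0, 0, 0); (1, 1, 1, 1, 0); (0, 0, 0, 1, 0))


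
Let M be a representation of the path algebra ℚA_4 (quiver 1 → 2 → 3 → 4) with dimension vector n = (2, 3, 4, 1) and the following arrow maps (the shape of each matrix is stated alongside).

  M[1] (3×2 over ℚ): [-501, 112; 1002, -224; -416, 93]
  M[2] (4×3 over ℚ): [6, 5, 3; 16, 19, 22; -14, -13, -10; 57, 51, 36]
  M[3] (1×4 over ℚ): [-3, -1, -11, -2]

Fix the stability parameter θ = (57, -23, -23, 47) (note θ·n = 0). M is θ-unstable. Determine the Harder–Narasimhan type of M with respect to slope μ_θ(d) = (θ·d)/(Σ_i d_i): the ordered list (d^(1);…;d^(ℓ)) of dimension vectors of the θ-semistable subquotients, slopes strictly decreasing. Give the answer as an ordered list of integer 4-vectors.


Barcode: M ≅ I[1,3], I[1,4], I[2,3], I[3,3]. HN layers by μ_θ (3 steps, strictly decreasing):
  μ^(1)=47; μ^(2)=11/3; μ^(3)=-23

((0, 0, 0, 1); (2, 2, 2, 0); (0, 1, 2, 0))


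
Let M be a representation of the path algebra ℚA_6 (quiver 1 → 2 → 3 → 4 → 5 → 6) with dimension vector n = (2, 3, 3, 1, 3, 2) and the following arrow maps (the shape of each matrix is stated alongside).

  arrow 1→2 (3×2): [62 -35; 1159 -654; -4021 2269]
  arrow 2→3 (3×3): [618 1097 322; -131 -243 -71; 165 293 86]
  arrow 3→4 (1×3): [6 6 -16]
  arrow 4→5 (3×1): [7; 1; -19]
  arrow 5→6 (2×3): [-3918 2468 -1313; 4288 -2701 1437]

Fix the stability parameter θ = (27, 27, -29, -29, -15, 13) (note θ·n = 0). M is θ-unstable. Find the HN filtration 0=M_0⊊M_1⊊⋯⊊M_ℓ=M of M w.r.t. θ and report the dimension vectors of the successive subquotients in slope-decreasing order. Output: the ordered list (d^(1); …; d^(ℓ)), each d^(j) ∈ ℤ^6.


Interval decomposition of M: I[1,3], I[1,6], I[2,3], I[5,5], I[5,6].
HN type (ℓ=5): μ^(1)=13; μ^(2)=25/3; μ^(3)=-1; μ^(4)=-19/5; μ^(5)=-15

((0, 0, 0, 0, 0, 2); (1, 1, 1, 0, 0, 0); (0, 1, 1, 0, 0, 0); (1, 1, 1, 1, 1, 0); (0, 0, 0, 0, 2, 0))


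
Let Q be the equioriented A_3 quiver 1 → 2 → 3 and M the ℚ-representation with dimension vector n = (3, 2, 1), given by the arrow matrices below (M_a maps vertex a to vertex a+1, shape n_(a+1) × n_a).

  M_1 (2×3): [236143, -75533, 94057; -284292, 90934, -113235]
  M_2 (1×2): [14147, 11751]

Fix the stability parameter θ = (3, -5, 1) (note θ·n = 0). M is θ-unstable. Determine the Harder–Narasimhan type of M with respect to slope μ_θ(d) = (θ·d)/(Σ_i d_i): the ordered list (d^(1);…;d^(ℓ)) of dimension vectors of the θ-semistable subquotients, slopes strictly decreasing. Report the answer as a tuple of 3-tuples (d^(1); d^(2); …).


Interval decomposition of M: I[1,1], I[1,2], I[1,3].
HN type (ℓ=3): μ^(1)=3; μ^(2)=1; μ^(3)=-1

((1, 0, 0); (0, 0, 1); (2, 2, 0))


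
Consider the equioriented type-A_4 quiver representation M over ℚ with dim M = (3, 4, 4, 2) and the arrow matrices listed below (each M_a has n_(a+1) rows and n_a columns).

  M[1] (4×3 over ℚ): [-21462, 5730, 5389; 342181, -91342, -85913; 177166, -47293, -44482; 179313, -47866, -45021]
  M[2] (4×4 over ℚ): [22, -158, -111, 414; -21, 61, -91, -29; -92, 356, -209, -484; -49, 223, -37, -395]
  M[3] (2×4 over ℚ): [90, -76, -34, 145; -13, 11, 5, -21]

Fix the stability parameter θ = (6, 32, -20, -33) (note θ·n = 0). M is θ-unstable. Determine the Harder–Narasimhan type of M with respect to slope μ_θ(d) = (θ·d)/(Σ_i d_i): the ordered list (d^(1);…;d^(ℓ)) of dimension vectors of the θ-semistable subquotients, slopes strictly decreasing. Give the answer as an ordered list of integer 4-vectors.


Interval decomposition of M: I[1,3], I[1,4]^2, I[2,2], I[3,3].
HN type (ℓ=4): μ^(1)=32; μ^(2)=6; μ^(3)=-15/4; μ^(4)=-20

((0, 1, 0, 0); (1, 1, 1, 0); (2, 2, 2, 2); (0, 0, 1, 0))


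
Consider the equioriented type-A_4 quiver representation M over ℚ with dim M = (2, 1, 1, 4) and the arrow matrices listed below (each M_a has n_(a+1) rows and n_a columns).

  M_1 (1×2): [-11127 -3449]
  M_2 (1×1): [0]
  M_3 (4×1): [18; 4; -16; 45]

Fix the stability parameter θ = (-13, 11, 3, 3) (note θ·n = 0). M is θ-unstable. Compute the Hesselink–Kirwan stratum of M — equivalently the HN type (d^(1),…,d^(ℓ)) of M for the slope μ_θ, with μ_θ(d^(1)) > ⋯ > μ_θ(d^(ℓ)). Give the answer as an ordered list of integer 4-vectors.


Via rank(M_{q-1}∘⋯∘M_p): M ≅ I[1,1], I[1,2], I[3,4], I[4,4]^3.
μ_θ-semistable layers: μ^(1)=11; μ^(2)=3; μ^(3)=-13

((0, 1, 0, 0); (0, 0, 1, 4); (2, 0, 0, 0))


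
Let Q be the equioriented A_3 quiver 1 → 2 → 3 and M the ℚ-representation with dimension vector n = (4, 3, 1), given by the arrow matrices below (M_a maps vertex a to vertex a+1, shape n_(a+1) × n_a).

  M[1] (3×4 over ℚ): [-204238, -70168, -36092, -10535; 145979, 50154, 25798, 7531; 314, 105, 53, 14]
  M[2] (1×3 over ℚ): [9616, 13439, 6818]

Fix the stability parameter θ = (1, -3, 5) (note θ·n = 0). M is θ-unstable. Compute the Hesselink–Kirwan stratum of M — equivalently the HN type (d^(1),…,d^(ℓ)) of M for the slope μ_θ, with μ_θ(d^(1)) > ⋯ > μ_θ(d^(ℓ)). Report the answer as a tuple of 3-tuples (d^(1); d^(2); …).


Interval decomposition of M: I[1,1], I[1,2]^2, I[1,3].
HN type (ℓ=3): μ^(1)=5; μ^(2)=1; μ^(3)=-1

((0, 0, 1); (1, 0, 0); (3, 3, 0))


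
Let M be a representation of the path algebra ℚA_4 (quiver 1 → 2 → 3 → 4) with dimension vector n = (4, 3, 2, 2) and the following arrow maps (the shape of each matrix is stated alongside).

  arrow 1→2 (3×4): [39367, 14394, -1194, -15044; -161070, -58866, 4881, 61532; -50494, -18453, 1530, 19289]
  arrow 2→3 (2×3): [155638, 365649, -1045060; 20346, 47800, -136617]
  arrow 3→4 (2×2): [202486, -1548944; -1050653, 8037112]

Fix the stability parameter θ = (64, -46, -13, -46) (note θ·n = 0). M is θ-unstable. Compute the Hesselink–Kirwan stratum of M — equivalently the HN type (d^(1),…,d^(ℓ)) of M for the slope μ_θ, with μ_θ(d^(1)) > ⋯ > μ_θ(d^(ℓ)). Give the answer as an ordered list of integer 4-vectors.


Interval decomposition of M: I[1,1], I[1,2], I[1,3], I[1,4], I[4,4].
HN type (ℓ=5): μ^(1)=64; μ^(2)=9; μ^(3)=5/3; μ^(4)=-41/4; μ^(5)=-46

((1, 0, 0, 0); (1, 1, 0, 0); (1, 1, 1, 0); (1, 1, 1, 1); (0, 0, 0, 1))


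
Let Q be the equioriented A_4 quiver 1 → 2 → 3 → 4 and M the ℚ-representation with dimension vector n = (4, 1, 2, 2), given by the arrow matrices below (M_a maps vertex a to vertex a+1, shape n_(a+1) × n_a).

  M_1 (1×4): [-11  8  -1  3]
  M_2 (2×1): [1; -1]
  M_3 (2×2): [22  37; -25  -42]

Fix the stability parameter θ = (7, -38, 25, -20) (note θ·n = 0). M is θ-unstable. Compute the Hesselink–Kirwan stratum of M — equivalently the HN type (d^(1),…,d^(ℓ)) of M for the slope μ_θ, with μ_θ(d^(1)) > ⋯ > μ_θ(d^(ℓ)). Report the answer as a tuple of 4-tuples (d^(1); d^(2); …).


Interval decomposition of M: I[1,1]^3, I[1,4], I[3,4].
HN type (ℓ=3): μ^(1)=7; μ^(2)=5/2; μ^(3)=-31/2

((3, 0, 0, 0); (0, 0, 2, 2); (1, 1, 0, 0))


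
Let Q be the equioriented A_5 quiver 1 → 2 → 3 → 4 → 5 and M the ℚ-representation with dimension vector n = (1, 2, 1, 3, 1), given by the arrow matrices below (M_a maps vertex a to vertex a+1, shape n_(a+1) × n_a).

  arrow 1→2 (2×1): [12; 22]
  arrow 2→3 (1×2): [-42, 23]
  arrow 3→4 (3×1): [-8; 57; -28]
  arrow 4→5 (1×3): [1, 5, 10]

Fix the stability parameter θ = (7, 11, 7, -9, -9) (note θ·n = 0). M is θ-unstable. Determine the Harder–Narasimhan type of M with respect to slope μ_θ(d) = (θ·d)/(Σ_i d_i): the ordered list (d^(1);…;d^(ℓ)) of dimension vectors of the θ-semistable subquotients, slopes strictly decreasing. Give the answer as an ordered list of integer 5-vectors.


Barcode: M ≅ I[1,5], I[2,2], I[4,4]^2. HN layers by μ_θ (3 steps, strictly decreasing):
  μ^(1)=11; μ^(2)=7/5; μ^(3)=-9

((0, 1, 0, 0, 0); (1, 1, 1, 1, 1); (0, 0, 0, 2, 0))


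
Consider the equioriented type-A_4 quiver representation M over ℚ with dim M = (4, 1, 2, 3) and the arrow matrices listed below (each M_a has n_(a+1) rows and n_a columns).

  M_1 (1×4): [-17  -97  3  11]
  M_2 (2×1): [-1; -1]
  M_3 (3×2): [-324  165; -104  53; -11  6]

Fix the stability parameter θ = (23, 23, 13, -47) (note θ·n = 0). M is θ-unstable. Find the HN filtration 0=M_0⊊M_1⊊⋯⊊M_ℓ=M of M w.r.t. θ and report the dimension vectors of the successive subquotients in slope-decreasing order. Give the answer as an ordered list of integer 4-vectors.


Barcode: M ≅ I[1,1]^3, I[1,4], I[3,4], I[4,4]. HN layers by μ_θ (4 steps, strictly decreasing):
  μ^(1)=23; μ^(2)=3; μ^(3)=-17; μ^(4)=-47

((3, 0, 0, 0); (1, 1, 1, 1); (0, 0, 1, 1); (0, 0, 0, 1))


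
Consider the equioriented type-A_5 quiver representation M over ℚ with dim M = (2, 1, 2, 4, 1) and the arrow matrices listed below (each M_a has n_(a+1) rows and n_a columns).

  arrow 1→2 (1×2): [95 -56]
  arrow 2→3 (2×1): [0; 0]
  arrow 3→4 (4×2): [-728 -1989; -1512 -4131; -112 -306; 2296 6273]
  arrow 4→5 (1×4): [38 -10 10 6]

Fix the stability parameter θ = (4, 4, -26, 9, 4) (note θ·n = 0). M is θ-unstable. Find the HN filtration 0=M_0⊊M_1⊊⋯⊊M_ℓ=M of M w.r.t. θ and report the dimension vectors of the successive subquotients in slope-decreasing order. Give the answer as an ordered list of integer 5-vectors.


Barcode: M ≅ I[1,1], I[1,2], I[3,3], I[3,5], I[4,4]^3. HN layers by μ_θ (4 steps, strictly decreasing):
  μ^(1)=9; μ^(2)=13/2; μ^(3)=4; μ^(4)=-26

((0, 0, 0, 3, 0); (0, 0, 0, 1, 1); (2, 1, 0, 0, 0); (0, 0, 2, 0, 0))


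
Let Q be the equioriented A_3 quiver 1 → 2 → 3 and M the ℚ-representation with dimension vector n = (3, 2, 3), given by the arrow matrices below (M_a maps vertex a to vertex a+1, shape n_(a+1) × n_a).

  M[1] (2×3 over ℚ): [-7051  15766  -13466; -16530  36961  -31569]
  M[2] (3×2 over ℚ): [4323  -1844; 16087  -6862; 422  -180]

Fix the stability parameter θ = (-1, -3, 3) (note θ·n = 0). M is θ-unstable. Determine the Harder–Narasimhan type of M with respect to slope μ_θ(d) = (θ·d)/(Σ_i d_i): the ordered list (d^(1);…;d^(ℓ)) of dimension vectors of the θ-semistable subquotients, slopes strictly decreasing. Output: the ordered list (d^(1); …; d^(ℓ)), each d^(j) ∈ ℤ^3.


Via rank(M_{q-1}∘⋯∘M_p): M ≅ I[1,1], I[1,3]^2, I[3,3].
μ_θ-semistable layers: μ^(1)=3; μ^(2)=-1; μ^(3)=-2

((0, 0, 3); (1, 0, 0); (2, 2, 0))


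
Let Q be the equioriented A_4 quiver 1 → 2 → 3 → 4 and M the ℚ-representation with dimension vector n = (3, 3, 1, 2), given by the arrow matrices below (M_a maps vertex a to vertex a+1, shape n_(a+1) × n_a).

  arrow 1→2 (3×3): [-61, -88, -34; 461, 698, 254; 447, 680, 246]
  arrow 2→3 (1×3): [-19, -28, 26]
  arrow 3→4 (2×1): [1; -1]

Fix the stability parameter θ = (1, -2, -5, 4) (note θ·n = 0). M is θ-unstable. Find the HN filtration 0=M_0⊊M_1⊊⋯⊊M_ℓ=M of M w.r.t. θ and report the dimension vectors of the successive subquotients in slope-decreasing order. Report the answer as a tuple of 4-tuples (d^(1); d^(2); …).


Via rank(M_{q-1}∘⋯∘M_p): M ≅ I[1,1], I[1,2], I[1,4], I[2,2], I[4,4].
μ_θ-semistable layers: μ^(1)=4; μ^(2)=1; μ^(3)=-1/2; μ^(4)=-2

((0, 0, 0, 2); (1, 0, 0, 0); (1, 1, 0, 0); (1, 2, 1, 0))


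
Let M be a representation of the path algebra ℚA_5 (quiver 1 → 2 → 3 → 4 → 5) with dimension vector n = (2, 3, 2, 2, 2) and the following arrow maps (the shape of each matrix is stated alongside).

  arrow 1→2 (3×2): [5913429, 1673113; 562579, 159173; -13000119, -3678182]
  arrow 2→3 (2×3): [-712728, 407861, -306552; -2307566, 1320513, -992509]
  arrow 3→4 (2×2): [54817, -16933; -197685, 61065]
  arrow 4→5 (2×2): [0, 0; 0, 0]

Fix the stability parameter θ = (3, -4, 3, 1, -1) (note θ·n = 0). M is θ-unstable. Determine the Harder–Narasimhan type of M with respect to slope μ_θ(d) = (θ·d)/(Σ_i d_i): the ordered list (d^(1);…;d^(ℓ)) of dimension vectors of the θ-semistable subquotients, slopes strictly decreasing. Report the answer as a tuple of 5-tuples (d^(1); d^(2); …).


Via rank(M_{q-1}∘⋯∘M_p): M ≅ I[1,3], I[1,4], I[2,2], I[4,4], I[5,5]^2.
μ_θ-semistable layers: μ^(1)=3; μ^(2)=2; μ^(3)=1; μ^(4)=-1/2; μ^(5)=-1; μ^(6)=-4

((0, 0, 1, 0, 0); (0, 0, 1, 1, 0); (0, 0, 0, 1, 0); (2, 2, 0, 0, 0); (0, 0, 0, 0, 2); (0, 1, 0, 0, 0))


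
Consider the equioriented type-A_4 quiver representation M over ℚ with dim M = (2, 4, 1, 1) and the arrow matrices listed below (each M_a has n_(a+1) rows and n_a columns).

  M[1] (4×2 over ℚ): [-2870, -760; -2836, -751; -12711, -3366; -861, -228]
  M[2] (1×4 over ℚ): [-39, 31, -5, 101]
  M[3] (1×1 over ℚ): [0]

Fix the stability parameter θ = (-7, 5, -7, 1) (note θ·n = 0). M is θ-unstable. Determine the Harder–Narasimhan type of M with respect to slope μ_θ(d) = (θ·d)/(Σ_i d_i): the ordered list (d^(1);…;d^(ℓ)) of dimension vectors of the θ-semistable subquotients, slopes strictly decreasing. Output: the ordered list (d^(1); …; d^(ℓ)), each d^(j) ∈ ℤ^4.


Interval decomposition of M: I[1,2], I[1,3], I[2,2]^2, I[4,4].
HN type (ℓ=4): μ^(1)=5; μ^(2)=1; μ^(3)=-1; μ^(4)=-7

((0, 3, 0, 0); (0, 0, 0, 1); (0, 1, 1, 0); (2, 0, 0, 0))


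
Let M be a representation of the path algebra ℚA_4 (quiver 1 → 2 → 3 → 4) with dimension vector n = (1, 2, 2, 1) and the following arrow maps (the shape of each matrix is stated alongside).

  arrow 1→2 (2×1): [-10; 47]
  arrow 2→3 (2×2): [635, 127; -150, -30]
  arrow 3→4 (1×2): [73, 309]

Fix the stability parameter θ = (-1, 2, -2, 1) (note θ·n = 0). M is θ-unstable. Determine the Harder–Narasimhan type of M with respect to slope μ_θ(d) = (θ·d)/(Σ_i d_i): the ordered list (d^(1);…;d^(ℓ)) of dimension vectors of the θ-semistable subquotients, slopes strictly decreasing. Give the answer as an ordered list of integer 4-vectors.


Via rank(M_{q-1}∘⋯∘M_p): M ≅ I[1,4], I[2,2], I[3,3].
μ_θ-semistable layers: μ^(1)=2; μ^(2)=1; μ^(3)=0; μ^(4)=-1; μ^(5)=-2

((0, 1, 0, 0); (0, 0, 0, 1); (0, 1, 1, 0); (1, 0, 0, 0); (0, 0, 1, 0))


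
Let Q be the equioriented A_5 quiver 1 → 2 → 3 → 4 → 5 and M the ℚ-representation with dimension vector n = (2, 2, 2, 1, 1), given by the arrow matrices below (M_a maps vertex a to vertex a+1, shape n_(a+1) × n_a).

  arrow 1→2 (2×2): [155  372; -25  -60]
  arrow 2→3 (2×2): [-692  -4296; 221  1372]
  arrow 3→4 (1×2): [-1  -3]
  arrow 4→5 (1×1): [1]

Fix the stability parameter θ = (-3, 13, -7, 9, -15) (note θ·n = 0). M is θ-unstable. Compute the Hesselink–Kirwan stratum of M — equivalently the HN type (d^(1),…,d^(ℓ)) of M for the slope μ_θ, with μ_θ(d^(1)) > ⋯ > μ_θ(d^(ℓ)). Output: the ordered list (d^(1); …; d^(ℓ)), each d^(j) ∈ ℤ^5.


Barcode: M ≅ I[1,1], I[1,5], I[2,3]. HN layers by μ_θ (3 steps, strictly decreasing):
  μ^(1)=3; μ^(2)=0; μ^(3)=-3

((0, 1, 1, 0, 0); (0, 1, 1, 1, 1); (2, 0, 0, 0, 0))


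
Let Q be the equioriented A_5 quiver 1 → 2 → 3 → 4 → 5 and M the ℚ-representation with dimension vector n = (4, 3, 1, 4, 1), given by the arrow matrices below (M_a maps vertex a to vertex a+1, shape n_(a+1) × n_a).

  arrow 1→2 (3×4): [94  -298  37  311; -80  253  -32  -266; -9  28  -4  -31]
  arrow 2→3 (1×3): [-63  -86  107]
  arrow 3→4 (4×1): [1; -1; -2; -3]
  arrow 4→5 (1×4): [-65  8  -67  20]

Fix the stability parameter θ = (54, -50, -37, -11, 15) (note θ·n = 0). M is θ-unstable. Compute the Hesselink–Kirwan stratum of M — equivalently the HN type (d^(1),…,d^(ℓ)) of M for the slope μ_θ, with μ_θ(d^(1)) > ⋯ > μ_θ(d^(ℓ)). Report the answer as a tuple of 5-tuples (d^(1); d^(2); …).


Barcode: M ≅ I[1,1], I[1,2]^2, I[1,5], I[4,4]^3. HN layers by μ_θ (4 steps, strictly decreasing):
  μ^(1)=54; μ^(2)=15; μ^(3)=2; μ^(4)=-11

((1, 0, 0, 0, 0); (0, 0, 0, 0, 1); (2, 2, 0, 0, 0); (1, 1, 1, 4, 0))


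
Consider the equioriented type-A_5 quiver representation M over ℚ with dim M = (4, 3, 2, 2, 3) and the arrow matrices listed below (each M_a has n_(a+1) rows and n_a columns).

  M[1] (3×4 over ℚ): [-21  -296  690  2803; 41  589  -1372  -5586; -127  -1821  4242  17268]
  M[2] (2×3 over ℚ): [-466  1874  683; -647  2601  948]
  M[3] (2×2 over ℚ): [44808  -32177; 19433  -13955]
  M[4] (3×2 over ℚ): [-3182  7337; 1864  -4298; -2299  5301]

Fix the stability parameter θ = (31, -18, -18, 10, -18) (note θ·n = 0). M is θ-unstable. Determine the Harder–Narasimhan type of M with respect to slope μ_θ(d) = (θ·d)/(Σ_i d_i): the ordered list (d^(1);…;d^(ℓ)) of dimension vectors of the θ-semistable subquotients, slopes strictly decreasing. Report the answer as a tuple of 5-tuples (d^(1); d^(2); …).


Via rank(M_{q-1}∘⋯∘M_p): M ≅ I[1,1], I[1,2], I[1,5]^2, I[5,5].
μ_θ-semistable layers: μ^(1)=31; μ^(2)=13/2; μ^(3)=-13/5; μ^(4)=-18

((1, 0, 0, 0, 0); (1, 1, 0, 0, 0); (2, 2, 2, 2, 2); (0, 0, 0, 0, 1))


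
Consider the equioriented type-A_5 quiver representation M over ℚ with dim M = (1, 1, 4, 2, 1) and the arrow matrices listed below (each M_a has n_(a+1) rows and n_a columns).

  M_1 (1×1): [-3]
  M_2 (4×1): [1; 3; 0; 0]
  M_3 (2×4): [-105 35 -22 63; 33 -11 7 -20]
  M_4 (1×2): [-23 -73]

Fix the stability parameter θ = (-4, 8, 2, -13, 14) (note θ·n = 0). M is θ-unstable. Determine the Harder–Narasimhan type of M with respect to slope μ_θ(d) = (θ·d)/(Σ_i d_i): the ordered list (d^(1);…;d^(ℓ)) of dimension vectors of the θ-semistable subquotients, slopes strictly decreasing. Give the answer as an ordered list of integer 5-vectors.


Barcode: M ≅ I[1,3], I[3,3], I[3,4], I[3,5]. HN layers by μ_θ (5 steps, strictly decreasing):
  μ^(1)=14; μ^(2)=5; μ^(3)=2; μ^(4)=-4; μ^(5)=-11/2

((0, 0, 0, 0, 1); (0, 1, 1, 0, 0); (0, 0, 1, 0, 0); (1, 0, 0, 0, 0); (0, 0, 2, 2, 0))


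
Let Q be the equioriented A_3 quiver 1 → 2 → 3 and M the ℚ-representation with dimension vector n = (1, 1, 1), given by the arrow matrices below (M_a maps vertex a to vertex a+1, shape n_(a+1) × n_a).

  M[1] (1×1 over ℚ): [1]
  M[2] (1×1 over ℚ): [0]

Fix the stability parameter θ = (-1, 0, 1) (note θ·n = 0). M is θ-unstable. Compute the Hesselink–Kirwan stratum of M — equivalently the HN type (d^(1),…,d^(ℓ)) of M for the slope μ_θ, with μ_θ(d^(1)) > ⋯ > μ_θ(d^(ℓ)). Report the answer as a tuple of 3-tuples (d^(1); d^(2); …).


Interval decomposition of M: I[1,2], I[3,3].
HN type (ℓ=3): μ^(1)=1; μ^(2)=0; μ^(3)=-1

((0, 0, 1); (0, 1, 0); (1, 0, 0))


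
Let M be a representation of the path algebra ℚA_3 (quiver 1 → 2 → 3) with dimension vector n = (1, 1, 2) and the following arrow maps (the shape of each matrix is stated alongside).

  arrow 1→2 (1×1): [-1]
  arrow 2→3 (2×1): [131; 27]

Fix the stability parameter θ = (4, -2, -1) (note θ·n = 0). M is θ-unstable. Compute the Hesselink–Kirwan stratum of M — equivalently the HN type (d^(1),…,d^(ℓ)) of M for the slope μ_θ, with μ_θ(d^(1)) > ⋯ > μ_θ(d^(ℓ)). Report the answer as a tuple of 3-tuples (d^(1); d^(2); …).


Barcode: M ≅ I[1,3], I[3,3]. HN layers by μ_θ (2 steps, strictly decreasing):
  μ^(1)=1/3; μ^(2)=-1

((1, 1, 1); (0, 0, 1))


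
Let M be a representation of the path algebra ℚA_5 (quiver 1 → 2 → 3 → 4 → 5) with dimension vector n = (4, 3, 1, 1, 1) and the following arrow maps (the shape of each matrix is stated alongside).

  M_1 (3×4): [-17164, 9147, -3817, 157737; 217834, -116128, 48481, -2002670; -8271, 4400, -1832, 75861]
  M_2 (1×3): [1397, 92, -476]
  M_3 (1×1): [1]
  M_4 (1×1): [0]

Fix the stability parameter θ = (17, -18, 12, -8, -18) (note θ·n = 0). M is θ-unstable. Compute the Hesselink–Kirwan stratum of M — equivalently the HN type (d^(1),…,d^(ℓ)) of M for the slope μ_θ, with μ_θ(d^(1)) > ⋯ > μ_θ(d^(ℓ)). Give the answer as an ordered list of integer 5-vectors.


Barcode: M ≅ I[1,1], I[1,2]^2, I[1,4], I[5,5]. HN layers by μ_θ (4 steps, strictly decreasing):
  μ^(1)=17; μ^(2)=2; μ^(3)=-1/2; μ^(4)=-18

((1, 0, 0, 0, 0); (0, 0, 1, 1, 0); (3, 3, 0, 0, 0); (0, 0, 0, 0, 1))


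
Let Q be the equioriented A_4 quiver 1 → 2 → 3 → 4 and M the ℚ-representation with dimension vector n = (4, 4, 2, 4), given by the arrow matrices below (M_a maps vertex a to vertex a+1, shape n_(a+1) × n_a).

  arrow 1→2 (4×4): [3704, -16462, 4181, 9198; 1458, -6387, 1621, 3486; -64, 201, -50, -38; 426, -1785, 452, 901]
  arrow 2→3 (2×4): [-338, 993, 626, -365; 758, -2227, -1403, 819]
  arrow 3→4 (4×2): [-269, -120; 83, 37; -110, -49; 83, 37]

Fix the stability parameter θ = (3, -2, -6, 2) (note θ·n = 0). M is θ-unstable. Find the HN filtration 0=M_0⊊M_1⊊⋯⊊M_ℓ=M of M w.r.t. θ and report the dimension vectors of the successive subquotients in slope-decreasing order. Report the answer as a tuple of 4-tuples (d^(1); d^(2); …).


Interval decomposition of M: I[1,2]^2, I[1,4]^2, I[4,4]^2.
HN type (ℓ=3): μ^(1)=2; μ^(2)=1/2; μ^(3)=-5/3

((0, 0, 0, 4); (2, 2, 0, 0); (2, 2, 2, 0))


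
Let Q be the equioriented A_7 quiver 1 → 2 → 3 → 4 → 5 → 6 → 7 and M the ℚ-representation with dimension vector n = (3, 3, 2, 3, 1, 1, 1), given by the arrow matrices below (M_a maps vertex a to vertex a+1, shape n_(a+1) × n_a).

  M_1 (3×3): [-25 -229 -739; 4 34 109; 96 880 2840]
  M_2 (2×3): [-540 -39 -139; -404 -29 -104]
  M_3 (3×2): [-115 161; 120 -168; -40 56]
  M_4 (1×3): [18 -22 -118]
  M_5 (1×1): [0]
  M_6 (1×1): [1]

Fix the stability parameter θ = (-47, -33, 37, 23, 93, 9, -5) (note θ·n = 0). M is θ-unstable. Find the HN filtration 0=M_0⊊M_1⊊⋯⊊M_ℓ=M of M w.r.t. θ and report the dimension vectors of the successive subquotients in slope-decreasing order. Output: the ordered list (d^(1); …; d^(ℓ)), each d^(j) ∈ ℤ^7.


Interval decomposition of M: I[1,1], I[1,2], I[1,3], I[2,5], I[4,4]^2, I[6,7].
HN type (ℓ=7): μ^(1)=93; μ^(2)=37; μ^(3)=30; μ^(4)=23; μ^(5)=2; μ^(6)=-33; μ^(7)=-47

((0, 0, 0, 0, 1, 0, 0); (0, 0, 1, 0, 0, 0, 0); (0, 0, 1, 1, 0, 0, 0); (0, 0, 0, 2, 0, 0, 0); (0, 0, 0, 0, 0, 1, 1); (0, 3, 0, 0, 0, 0, 0); (3, 0, 0, 0, 0, 0, 0))


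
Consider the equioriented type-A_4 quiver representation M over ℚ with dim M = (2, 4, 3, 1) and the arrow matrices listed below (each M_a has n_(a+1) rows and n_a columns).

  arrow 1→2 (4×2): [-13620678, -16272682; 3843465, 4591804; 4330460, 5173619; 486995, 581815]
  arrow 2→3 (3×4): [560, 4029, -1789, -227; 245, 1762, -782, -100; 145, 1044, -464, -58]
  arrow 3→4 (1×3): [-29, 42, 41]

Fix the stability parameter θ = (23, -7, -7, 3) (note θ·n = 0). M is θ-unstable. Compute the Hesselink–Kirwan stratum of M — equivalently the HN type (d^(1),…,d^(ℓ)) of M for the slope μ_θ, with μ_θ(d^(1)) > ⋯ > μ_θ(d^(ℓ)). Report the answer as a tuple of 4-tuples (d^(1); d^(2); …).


Barcode: M ≅ I[1,2]^2, I[2,3], I[2,4], I[3,3]. HN layers by μ_θ (3 steps, strictly decreasing):
  μ^(1)=8; μ^(2)=3; μ^(3)=-7

((2, 2, 0, 0); (0, 0, 0, 1); (0, 2, 3, 0))


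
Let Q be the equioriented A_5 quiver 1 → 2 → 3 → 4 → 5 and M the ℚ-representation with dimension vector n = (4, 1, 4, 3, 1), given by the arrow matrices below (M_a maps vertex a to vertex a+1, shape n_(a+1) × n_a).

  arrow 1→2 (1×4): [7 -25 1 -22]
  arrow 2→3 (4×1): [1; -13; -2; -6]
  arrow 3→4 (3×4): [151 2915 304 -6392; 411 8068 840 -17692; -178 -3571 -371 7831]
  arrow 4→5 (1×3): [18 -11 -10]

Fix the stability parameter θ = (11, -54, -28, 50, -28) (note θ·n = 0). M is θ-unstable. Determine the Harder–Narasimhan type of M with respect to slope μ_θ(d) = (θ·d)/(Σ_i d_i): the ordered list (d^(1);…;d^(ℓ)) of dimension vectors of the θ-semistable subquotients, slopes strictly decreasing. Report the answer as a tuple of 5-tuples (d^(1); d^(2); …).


Via rank(M_{q-1}∘⋯∘M_p): M ≅ I[1,1]^3, I[1,5], I[3,3], I[3,4]^2.
μ_θ-semistable layers: μ^(1)=50; μ^(2)=11; μ^(3)=-71/3; μ^(4)=-28

((0, 0, 0, 2, 0); (3, 0, 0, 1, 1); (1, 1, 1, 0, 0); (0, 0, 3, 0, 0))


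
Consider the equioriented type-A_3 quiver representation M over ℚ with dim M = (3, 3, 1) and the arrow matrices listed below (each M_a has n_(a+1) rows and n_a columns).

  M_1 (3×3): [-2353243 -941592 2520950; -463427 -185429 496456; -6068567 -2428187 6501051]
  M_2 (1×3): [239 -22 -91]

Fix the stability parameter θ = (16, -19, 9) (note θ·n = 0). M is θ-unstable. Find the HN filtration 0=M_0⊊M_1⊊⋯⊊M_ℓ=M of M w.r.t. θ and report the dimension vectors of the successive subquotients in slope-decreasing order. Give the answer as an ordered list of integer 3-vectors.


Barcode: M ≅ I[1,2]^2, I[1,3]. HN layers by μ_θ (2 steps, strictly decreasing):
  μ^(1)=9; μ^(2)=-3/2

((0, 0, 1); (3, 3, 0))


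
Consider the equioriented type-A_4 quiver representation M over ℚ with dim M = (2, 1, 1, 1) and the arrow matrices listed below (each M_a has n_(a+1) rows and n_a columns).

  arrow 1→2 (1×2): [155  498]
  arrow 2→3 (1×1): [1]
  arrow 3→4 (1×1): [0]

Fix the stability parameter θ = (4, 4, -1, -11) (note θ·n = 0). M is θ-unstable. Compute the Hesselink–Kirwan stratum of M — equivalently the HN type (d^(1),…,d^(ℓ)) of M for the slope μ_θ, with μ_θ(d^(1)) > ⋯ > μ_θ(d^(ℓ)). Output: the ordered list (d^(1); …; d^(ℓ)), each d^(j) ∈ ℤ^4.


Barcode: M ≅ I[1,1], I[1,3], I[4,4]. HN layers by μ_θ (3 steps, strictly decreasing):
  μ^(1)=4; μ^(2)=7/3; μ^(3)=-11

((1, 0, 0, 0); (1, 1, 1, 0); (0, 0, 0, 1))


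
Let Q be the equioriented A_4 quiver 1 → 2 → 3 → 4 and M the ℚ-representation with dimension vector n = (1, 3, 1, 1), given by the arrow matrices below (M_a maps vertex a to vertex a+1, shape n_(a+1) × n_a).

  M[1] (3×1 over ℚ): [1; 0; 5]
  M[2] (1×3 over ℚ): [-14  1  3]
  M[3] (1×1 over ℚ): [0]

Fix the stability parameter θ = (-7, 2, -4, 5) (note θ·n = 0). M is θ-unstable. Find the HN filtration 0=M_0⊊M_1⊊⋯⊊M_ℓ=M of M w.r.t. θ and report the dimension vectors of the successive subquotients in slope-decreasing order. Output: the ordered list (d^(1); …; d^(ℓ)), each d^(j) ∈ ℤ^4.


Barcode: M ≅ I[1,3], I[2,2]^2, I[4,4]. HN layers by μ_θ (4 steps, strictly decreasing):
  μ^(1)=5; μ^(2)=2; μ^(3)=-1; μ^(4)=-7

((0, 0, 0, 1); (0, 2, 0, 0); (0, 1, 1, 0); (1, 0, 0, 0))


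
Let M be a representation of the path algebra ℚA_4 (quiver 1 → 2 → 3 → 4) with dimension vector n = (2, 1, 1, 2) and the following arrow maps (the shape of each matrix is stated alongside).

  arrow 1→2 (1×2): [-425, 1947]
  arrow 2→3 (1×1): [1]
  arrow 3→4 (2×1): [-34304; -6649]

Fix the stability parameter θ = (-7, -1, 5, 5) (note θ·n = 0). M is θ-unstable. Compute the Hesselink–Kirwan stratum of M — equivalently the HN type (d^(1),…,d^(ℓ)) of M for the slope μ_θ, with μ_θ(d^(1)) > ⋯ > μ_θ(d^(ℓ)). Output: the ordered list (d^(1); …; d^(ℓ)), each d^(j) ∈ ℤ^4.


Via rank(M_{q-1}∘⋯∘M_p): M ≅ I[1,1], I[1,4], I[4,4].
μ_θ-semistable layers: μ^(1)=5; μ^(2)=-1; μ^(3)=-7

((0, 0, 1, 2); (0, 1, 0, 0); (2, 0, 0, 0))


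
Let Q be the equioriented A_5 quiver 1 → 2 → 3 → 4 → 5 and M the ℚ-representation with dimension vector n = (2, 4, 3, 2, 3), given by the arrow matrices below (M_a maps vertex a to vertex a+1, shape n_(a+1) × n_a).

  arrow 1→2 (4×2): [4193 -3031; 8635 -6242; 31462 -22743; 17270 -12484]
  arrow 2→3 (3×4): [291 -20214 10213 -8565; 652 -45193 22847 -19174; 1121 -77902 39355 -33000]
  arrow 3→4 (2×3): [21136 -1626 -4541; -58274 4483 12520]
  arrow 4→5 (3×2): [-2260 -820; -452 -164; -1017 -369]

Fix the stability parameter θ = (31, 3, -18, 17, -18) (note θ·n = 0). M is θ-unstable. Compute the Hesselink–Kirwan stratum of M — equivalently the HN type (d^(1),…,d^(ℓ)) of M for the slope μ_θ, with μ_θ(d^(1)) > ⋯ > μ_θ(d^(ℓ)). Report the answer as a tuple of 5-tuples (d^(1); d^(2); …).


Via rank(M_{q-1}∘⋯∘M_p): M ≅ I[1,4], I[1,5], I[2,2], I[2,3], I[5,5]^2.
μ_θ-semistable layers: μ^(1)=17; μ^(2)=16/3; μ^(3)=3; μ^(4)=-15/2; μ^(5)=-18

((0, 0, 0, 1, 0); (1, 1, 1, 0, 0); (1, 2, 1, 1, 1); (0, 1, 1, 0, 0); (0, 0, 0, 0, 2))


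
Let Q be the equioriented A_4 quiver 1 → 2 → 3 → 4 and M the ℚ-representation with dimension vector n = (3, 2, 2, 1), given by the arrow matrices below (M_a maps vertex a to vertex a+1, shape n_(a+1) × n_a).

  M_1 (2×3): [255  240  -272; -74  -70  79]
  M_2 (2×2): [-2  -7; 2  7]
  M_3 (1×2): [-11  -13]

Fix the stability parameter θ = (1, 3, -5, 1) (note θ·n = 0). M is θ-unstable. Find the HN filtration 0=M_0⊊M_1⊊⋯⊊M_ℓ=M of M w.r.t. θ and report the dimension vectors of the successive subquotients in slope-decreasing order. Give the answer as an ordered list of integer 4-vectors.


Via rank(M_{q-1}∘⋯∘M_p): M ≅ I[1,1], I[1,2], I[1,4], I[3,3].
μ_θ-semistable layers: μ^(1)=3; μ^(2)=1; μ^(3)=-1/3; μ^(4)=-5

((0, 1, 0, 0); (2, 0, 0, 1); (1, 1, 1, 0); (0, 0, 1, 0))


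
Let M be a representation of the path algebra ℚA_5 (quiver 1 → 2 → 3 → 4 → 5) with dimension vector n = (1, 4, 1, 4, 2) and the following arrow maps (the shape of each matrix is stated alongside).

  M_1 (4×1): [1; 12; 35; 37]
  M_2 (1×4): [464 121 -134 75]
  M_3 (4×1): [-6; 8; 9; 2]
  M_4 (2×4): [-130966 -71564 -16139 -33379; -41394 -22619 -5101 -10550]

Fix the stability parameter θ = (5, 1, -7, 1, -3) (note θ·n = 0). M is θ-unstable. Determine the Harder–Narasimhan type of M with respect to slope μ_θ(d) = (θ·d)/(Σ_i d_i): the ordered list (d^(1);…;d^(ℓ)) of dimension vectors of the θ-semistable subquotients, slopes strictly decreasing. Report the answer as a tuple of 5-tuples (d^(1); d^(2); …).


Via rank(M_{q-1}∘⋯∘M_p): M ≅ I[1,5], I[2,2]^3, I[4,4]^2, I[4,5].
μ_θ-semistable layers: μ^(1)=1; μ^(2)=-3/5; μ^(3)=-1

((0, 3, 0, 2, 0); (1, 1, 1, 1, 1); (0, 0, 0, 1, 1))


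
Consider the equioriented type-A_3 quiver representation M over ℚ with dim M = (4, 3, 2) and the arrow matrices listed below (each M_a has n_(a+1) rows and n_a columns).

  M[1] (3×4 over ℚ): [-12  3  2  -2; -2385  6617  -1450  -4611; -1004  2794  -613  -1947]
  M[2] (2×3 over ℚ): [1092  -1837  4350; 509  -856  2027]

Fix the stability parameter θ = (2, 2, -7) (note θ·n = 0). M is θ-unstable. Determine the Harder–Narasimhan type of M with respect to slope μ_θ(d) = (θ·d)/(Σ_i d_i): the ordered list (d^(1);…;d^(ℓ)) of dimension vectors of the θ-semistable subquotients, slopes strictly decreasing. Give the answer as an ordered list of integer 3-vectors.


Interval decomposition of M: I[1,1], I[1,2], I[1,3]^2.
HN type (ℓ=2): μ^(1)=2; μ^(2)=-1

((2, 1, 0); (2, 2, 2))


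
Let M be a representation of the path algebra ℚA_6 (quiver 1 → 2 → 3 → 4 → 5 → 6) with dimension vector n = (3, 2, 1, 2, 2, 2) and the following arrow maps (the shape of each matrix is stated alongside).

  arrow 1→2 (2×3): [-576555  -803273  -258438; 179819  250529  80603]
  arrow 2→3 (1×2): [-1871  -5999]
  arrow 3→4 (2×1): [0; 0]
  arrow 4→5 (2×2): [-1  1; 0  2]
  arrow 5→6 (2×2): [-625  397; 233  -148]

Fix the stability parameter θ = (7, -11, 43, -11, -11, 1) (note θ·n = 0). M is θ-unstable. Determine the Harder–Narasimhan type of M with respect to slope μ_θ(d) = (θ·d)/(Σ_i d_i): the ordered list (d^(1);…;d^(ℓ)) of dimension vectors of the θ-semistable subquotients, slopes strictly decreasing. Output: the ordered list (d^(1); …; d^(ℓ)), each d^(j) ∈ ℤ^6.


Barcode: M ≅ I[1,1], I[1,2], I[1,3], I[4,6]^2. HN layers by μ_θ (5 steps, strictly decreasing):
  μ^(1)=43; μ^(2)=7; μ^(3)=1; μ^(4)=-2; μ^(5)=-11

((0, 0, 1, 0, 0, 0); (1, 0, 0, 0, 0, 0); (0, 0, 0, 0, 0, 2); (2, 2, 0, 0, 0, 0); (0, 0, 0, 2, 2, 0))


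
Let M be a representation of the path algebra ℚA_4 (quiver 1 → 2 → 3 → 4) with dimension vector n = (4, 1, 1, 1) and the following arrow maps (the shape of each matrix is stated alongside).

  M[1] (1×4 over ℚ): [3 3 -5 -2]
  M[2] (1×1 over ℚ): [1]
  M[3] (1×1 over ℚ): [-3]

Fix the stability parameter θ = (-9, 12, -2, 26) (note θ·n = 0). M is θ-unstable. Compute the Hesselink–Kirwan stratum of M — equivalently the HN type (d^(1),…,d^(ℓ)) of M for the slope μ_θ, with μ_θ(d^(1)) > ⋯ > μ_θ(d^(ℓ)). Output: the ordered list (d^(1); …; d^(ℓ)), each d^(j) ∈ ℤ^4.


Interval decomposition of M: I[1,1]^3, I[1,4].
HN type (ℓ=3): μ^(1)=26; μ^(2)=5; μ^(3)=-9

((0, 0, 0, 1); (0, 1, 1, 0); (4, 0, 0, 0))
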